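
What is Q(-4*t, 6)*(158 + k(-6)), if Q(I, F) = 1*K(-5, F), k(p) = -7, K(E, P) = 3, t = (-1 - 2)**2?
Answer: 453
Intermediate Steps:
t = 9 (t = (-3)**2 = 9)
Q(I, F) = 3 (Q(I, F) = 1*3 = 3)
Q(-4*t, 6)*(158 + k(-6)) = 3*(158 - 7) = 3*151 = 453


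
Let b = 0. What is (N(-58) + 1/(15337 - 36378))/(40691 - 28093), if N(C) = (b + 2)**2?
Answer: 84163/265074518 ≈ 0.00031751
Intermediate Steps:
N(C) = 4 (N(C) = (0 + 2)**2 = 2**2 = 4)
(N(-58) + 1/(15337 - 36378))/(40691 - 28093) = (4 + 1/(15337 - 36378))/(40691 - 28093) = (4 + 1/(-21041))/12598 = (4 - 1/21041)*(1/12598) = (84163/21041)*(1/12598) = 84163/265074518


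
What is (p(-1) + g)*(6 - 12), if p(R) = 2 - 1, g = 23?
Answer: -144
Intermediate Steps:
p(R) = 1
(p(-1) + g)*(6 - 12) = (1 + 23)*(6 - 12) = 24*(-6) = -144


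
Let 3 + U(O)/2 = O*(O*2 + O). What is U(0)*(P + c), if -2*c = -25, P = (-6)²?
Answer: -291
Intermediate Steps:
P = 36
U(O) = -6 + 6*O² (U(O) = -6 + 2*(O*(O*2 + O)) = -6 + 2*(O*(2*O + O)) = -6 + 2*(O*(3*O)) = -6 + 2*(3*O²) = -6 + 6*O²)
c = 25/2 (c = -½*(-25) = 25/2 ≈ 12.500)
U(0)*(P + c) = (-6 + 6*0²)*(36 + 25/2) = (-6 + 6*0)*(97/2) = (-6 + 0)*(97/2) = -6*97/2 = -291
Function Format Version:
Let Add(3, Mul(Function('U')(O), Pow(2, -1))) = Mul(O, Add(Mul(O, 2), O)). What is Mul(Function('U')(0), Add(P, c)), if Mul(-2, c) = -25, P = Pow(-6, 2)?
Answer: -291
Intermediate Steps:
P = 36
Function('U')(O) = Add(-6, Mul(6, Pow(O, 2))) (Function('U')(O) = Add(-6, Mul(2, Mul(O, Add(Mul(O, 2), O)))) = Add(-6, Mul(2, Mul(O, Add(Mul(2, O), O)))) = Add(-6, Mul(2, Mul(O, Mul(3, O)))) = Add(-6, Mul(2, Mul(3, Pow(O, 2)))) = Add(-6, Mul(6, Pow(O, 2))))
c = Rational(25, 2) (c = Mul(Rational(-1, 2), -25) = Rational(25, 2) ≈ 12.500)
Mul(Function('U')(0), Add(P, c)) = Mul(Add(-6, Mul(6, Pow(0, 2))), Add(36, Rational(25, 2))) = Mul(Add(-6, Mul(6, 0)), Rational(97, 2)) = Mul(Add(-6, 0), Rational(97, 2)) = Mul(-6, Rational(97, 2)) = -291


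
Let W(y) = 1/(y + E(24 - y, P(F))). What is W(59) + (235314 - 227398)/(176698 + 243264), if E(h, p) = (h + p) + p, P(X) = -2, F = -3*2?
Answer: 289141/4199620 ≈ 0.068849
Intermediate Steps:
F = -6
E(h, p) = h + 2*p
W(y) = 1/20 (W(y) = 1/(y + ((24 - y) + 2*(-2))) = 1/(y + ((24 - y) - 4)) = 1/(y + (20 - y)) = 1/20)
W(59) + (235314 - 227398)/(176698 + 243264) = 1/20 + (235314 - 227398)/(176698 + 243264) = 1/20 + 7916/419962 = 1/20 + 7916*(1/419962) = 1/20 + 3958/209981 = 289141/4199620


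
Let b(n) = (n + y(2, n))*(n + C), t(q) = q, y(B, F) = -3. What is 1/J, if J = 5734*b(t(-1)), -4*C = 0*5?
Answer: 1/22936 ≈ 4.3600e-5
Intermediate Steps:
C = 0 (C = -0*5 = -¼*0 = 0)
b(n) = n*(-3 + n) (b(n) = (n - 3)*(n + 0) = (-3 + n)*n = n*(-3 + n))
J = 22936 (J = 5734*(-(-3 - 1)) = 5734*(-1*(-4)) = 5734*4 = 22936)
1/J = 1/22936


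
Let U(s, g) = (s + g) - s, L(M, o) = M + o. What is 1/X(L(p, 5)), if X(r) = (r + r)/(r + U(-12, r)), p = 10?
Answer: 1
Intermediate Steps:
U(s, g) = g (U(s, g) = (g + s) - s = g)
X(r) = 1 (X(r) = (r + r)/(r + r) = (2*r)/((2*r)) = (2*r)*(1/(2*r)) = 1)
1/X(L(p, 5)) = 1/1 = 1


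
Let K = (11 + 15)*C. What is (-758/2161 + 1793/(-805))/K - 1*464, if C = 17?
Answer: -356776595103/768905410 ≈ -464.01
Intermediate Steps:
K = 442 (K = (11 + 15)*17 = 26*17 = 442)
(-758/2161 + 1793/(-805))/K - 1*464 = (-758/2161 + 1793/(-805))/442 - 1*464 = (-758*1/2161 + 1793*(-1/805))*(1/442) - 464 = (-758/2161 - 1793/805)*(1/442) - 464 = -4484863/1739605*1/442 - 464 = -4484863/768905410 - 464 = -356776595103/768905410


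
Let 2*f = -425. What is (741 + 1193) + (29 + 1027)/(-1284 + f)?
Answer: 5786350/2993 ≈ 1933.3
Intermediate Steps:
f = -425/2 (f = (1/2)*(-425) = -425/2 ≈ -212.50)
(741 + 1193) + (29 + 1027)/(-1284 + f) = (741 + 1193) + (29 + 1027)/(-1284 - 425/2) = 1934 + 1056/(-2993/2) = 1934 + 1056*(-2/2993) = 1934 - 2112/2993 = 5786350/2993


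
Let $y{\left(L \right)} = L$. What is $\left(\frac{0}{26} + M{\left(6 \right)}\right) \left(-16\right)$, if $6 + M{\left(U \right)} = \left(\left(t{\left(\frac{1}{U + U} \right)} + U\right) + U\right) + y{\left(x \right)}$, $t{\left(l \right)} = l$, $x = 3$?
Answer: $- \frac{436}{3} \approx -145.33$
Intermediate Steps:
$M{\left(U \right)} = -3 + \frac{1}{2 U} + 2 U$ ($M{\left(U \right)} = -6 + \left(\left(\left(\frac{1}{U + U} + U\right) + U\right) + 3\right) = -6 + \left(\left(\left(\frac{1}{2 U} + U\right) + U\right) + 3\right) = -6 + \left(\left(\left(U + \frac{1}{2 U}\right) + U\right) + 3\right) = -6 + \left(\left(\frac{1}{2 U} + 2 U\right) + 3\right) = -6 + \left(3 + \frac{1}{2 U} + 2 U\right) = -3 + \frac{1}{2 U} + 2 U$)
$\left(\frac{0}{26} + M{\left(6 \right)}\right) \left(-16\right) = \left(\frac{0}{26} + \left(-3 + \frac{1}{2 \cdot 6} + 2 \cdot 6\right)\right) \left(-16\right) = \left(0 \cdot \frac{1}{26} + \left(-3 + \frac{1}{2} \cdot \frac{1}{6} + 12\right)\right) \left(-16\right) = \left(0 + \left(-3 + \frac{1}{12} + 12\right)\right) \left(-16\right) = \left(0 + \frac{109}{12}\right) \left(-16\right) = \frac{109}{12} \left(-16\right) = - \frac{436}{3}$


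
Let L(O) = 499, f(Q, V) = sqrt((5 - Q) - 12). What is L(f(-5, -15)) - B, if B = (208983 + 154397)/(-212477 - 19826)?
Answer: 116282577/232303 ≈ 500.56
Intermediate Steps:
f(Q, V) = sqrt(-7 - Q)
B = -363380/232303 (B = 363380/(-232303) = 363380*(-1/232303) = -363380/232303 ≈ -1.5643)
L(f(-5, -15)) - B = 499 - 1*(-363380/232303) = 499 + 363380/232303 = 116282577/232303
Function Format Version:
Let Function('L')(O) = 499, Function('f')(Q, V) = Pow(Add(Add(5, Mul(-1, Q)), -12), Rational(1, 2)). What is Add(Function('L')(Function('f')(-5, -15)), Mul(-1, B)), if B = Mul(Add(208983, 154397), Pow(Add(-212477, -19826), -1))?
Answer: Rational(116282577, 232303) ≈ 500.56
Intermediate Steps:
Function('f')(Q, V) = Pow(Add(-7, Mul(-1, Q)), Rational(1, 2))
B = Rational(-363380, 232303) (B = Mul(363380, Pow(-232303, -1)) = Mul(363380, Rational(-1, 232303)) = Rational(-363380, 232303) ≈ -1.5643)
Add(Function('L')(Function('f')(-5, -15)), Mul(-1, B)) = Add(499, Mul(-1, Rational(-363380, 232303))) = Add(499, Rational(363380, 232303)) = Rational(116282577, 232303)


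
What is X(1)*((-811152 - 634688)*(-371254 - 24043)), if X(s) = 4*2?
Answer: 4572289715840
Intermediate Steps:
X(s) = 8
X(1)*((-811152 - 634688)*(-371254 - 24043)) = 8*((-811152 - 634688)*(-371254 - 24043)) = 8*(-1445840*(-395297)) = 8*571536214480 = 4572289715840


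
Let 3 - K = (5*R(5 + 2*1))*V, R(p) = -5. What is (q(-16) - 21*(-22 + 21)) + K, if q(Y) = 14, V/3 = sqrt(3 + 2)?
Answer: 38 + 75*sqrt(5) ≈ 205.71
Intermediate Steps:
V = 3*sqrt(5) (V = 3*sqrt(3 + 2) = 3*sqrt(5) ≈ 6.7082)
K = 3 + 75*sqrt(5) (K = 3 - 5*(-5)*3*sqrt(5) = 3 - (-25)*3*sqrt(5) = 3 - (-75)*sqrt(5) = 3 + 75*sqrt(5) ≈ 170.71)
(q(-16) - 21*(-22 + 21)) + K = (14 - 21*(-22 + 21)) + (3 + 75*sqrt(5)) = (14 - 21*(-1)) + (3 + 75*sqrt(5)) = (14 + 21) + (3 + 75*sqrt(5)) = 35 + (3 + 75*sqrt(5)) = 38 + 75*sqrt(5)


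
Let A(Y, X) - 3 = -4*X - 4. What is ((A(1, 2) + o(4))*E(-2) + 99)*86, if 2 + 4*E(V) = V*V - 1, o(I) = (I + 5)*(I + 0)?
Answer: 18189/2 ≈ 9094.5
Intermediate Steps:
o(I) = I*(5 + I) (o(I) = (5 + I)*I = I*(5 + I))
A(Y, X) = -1 - 4*X (A(Y, X) = 3 + (-4*X - 4) = 3 + (-4 - 4*X) = -1 - 4*X)
E(V) = -¾ + V²/4 (E(V) = -½ + (V*V - 1)/4 = -½ + (V² - 1)/4 = -½ + (-1 + V²)/4 = -½ + (-¼ + V²/4) = -¾ + V²/4)
((A(1, 2) + o(4))*E(-2) + 99)*86 = (((-1 - 4*2) + 4*(5 + 4))*(-¾ + (¼)*(-2)²) + 99)*86 = (((-1 - 8) + 4*9)*(-¾ + (¼)*4) + 99)*86 = ((-9 + 36)*(-¾ + 1) + 99)*86 = (27*(¼) + 99)*86 = (27/4 + 99)*86 = (423/4)*86 = 18189/2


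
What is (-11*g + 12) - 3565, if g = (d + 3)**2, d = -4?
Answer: -3564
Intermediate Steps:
g = 1 (g = (-4 + 3)**2 = (-1)**2 = 1)
(-11*g + 12) - 3565 = (-11*1 + 12) - 3565 = (-11 + 12) - 3565 = 1 - 3565 = -3564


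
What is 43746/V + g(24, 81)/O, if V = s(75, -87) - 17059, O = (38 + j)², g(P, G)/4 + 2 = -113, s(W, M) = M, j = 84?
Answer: -82375328/31900133 ≈ -2.5823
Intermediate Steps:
g(P, G) = -460 (g(P, G) = -8 + 4*(-113) = -8 - 452 = -460)
O = 14884 (O = (38 + 84)² = 122² = 14884)
V = -17146 (V = -87 - 17059 = -17146)
43746/V + g(24, 81)/O = 43746/(-17146) - 460/14884 = 43746*(-1/17146) - 460*1/14884 = -21873/8573 - 115/3721 = -82375328/31900133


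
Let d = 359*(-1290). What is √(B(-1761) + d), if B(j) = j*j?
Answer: √2638011 ≈ 1624.2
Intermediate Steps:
B(j) = j²
d = -463110
√(B(-1761) + d) = √((-1761)² - 463110) = √(3101121 - 463110) = √2638011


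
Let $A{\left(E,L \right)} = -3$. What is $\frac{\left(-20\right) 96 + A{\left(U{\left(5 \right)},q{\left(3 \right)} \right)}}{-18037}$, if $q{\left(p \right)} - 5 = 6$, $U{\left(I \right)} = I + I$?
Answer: $\frac{1923}{18037} \approx 0.10661$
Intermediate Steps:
$U{\left(I \right)} = 2 I$
$q{\left(p \right)} = 11$ ($q{\left(p \right)} = 5 + 6 = 11$)
$\frac{\left(-20\right) 96 + A{\left(U{\left(5 \right)},q{\left(3 \right)} \right)}}{-18037} = \frac{\left(-20\right) 96 - 3}{-18037} = \left(-1920 - 3\right) \left(- \frac{1}{18037}\right) = \left(-1923\right) \left(- \frac{1}{18037}\right) = \frac{1923}{18037}$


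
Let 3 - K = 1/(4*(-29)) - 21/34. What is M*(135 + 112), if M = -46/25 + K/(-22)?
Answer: -537086433/1084600 ≈ -495.19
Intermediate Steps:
K = 7151/1972 (K = 3 - (1/(4*(-29)) - 21/34) = 3 - ((¼)*(-1/29) - 21*1/34) = 3 - (-1/116 - 21/34) = 3 - 1*(-1235/1972) = 3 + 1235/1972 = 7151/1972 ≈ 3.6263)
M = -2174439/1084600 (M = -46/25 + (7151/1972)/(-22) = -46*1/25 + (7151/1972)*(-1/22) = -46/25 - 7151/43384 = -2174439/1084600 ≈ -2.0048)
M*(135 + 112) = -2174439*(135 + 112)/1084600 = -2174439/1084600*247 = -537086433/1084600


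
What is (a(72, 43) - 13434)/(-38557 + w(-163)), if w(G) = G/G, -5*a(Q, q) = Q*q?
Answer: 1673/4590 ≈ 0.36449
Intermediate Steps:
a(Q, q) = -Q*q/5
w(G) = 1
(a(72, 43) - 13434)/(-38557 + w(-163)) = (-1/5*72*43 - 13434)/(-38557 + 1) = (-3096/5 - 13434)/(-38556) = -70266/5*(-1/38556) = 1673/4590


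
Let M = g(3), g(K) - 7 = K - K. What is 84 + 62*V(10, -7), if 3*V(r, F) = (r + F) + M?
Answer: 872/3 ≈ 290.67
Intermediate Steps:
g(K) = 7 (g(K) = 7 + (K - K) = 7 + 0 = 7)
M = 7
V(r, F) = 7/3 + F/3 + r/3 (V(r, F) = ((r + F) + 7)/3 = ((F + r) + 7)/3 = (7 + F + r)/3 = 7/3 + F/3 + r/3)
84 + 62*V(10, -7) = 84 + 62*(7/3 + (⅓)*(-7) + (⅓)*10) = 84 + 62*(7/3 - 7/3 + 10/3) = 84 + 62*(10/3) = 84 + 620/3 = 872/3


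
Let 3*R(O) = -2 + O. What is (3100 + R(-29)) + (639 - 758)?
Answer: 8912/3 ≈ 2970.7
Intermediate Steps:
R(O) = -⅔ + O/3 (R(O) = (-2 + O)/3 = -⅔ + O/3)
(3100 + R(-29)) + (639 - 758) = (3100 + (-⅔ + (⅓)*(-29))) + (639 - 758) = (3100 + (-⅔ - 29/3)) - 119 = (3100 - 31/3) - 119 = 9269/3 - 119 = 8912/3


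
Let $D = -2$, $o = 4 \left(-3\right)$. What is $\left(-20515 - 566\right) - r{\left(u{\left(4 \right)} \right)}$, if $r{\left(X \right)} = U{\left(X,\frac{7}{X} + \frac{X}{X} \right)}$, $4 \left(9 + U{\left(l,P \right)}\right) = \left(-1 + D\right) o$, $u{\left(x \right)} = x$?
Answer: $-21081$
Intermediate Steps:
$o = -12$
$U{\left(l,P \right)} = 0$ ($U{\left(l,P \right)} = -9 + \frac{\left(-1 - 2\right) \left(-12\right)}{4} = -9 + \frac{\left(-3\right) \left(-12\right)}{4} = -9 + \frac{1}{4} \cdot 36 = -9 + 9 = 0$)
$r{\left(X \right)} = 0$
$\left(-20515 - 566\right) - r{\left(u{\left(4 \right)} \right)} = \left(-20515 - 566\right) - 0 = -21081 + 0 = -21081$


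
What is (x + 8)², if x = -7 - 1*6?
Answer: 25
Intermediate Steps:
x = -13 (x = -7 - 6 = -13)
(x + 8)² = (-13 + 8)² = (-5)² = 25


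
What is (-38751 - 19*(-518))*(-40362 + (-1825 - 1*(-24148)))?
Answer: 521489451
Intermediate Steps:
(-38751 - 19*(-518))*(-40362 + (-1825 - 1*(-24148))) = (-38751 + 9842)*(-40362 + (-1825 + 24148)) = -28909*(-40362 + 22323) = -28909*(-18039) = 521489451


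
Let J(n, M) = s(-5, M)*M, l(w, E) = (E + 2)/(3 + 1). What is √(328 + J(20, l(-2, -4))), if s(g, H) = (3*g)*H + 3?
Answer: √1291/2 ≈ 17.965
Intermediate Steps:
l(w, E) = ½ + E/4 (l(w, E) = (2 + E)/4 = (2 + E)*(¼) = ½ + E/4)
s(g, H) = 3 + 3*H*g (s(g, H) = 3*H*g + 3 = 3 + 3*H*g)
J(n, M) = M*(3 - 15*M) (J(n, M) = (3 + 3*M*(-5))*M = (3 - 15*M)*M = M*(3 - 15*M))
√(328 + J(20, l(-2, -4))) = √(328 + 3*(½ + (¼)*(-4))*(1 - 5*(½ + (¼)*(-4)))) = √(328 + 3*(½ - 1)*(1 - 5*(½ - 1))) = √(328 + 3*(-½)*(1 - 5*(-½))) = √(328 + 3*(-½)*(1 + 5/2)) = √(328 + 3*(-½)*(7/2)) = √(328 - 21/4) = √(1291/4) = √1291/2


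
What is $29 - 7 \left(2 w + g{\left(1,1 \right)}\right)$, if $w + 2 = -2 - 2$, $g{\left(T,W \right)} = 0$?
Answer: $113$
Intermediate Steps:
$w = -6$ ($w = -2 - 4 = -6$)
$29 - 7 \left(2 w + g{\left(1,1 \right)}\right) = 29 - 7 \left(2 \left(-6\right) + 0\right) = 29 - 7 \left(-12 + 0\right) = 29 - -84 = 29 + 84 = 113$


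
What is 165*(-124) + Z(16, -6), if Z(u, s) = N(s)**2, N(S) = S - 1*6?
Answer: -20316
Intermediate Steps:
N(S) = -6 + S (N(S) = S - 6 = -6 + S)
Z(u, s) = (-6 + s)**2
165*(-124) + Z(16, -6) = 165*(-124) + (-6 - 6)**2 = -20460 + (-12)**2 = -20460 + 144 = -20316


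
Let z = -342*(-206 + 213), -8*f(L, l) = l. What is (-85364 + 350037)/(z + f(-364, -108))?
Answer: -529346/4761 ≈ -111.18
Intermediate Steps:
f(L, l) = -l/8
z = -2394 (z = -342*7 = -2394)
(-85364 + 350037)/(z + f(-364, -108)) = (-85364 + 350037)/(-2394 - ⅛*(-108)) = 264673/(-2394 + 27/2) = 264673/(-4761/2) = 264673*(-2/4761) = -529346/4761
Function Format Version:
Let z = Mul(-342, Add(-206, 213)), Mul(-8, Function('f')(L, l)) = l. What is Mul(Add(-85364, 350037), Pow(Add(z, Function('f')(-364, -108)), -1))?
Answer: Rational(-529346, 4761) ≈ -111.18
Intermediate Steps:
Function('f')(L, l) = Mul(Rational(-1, 8), l)
z = -2394 (z = Mul(-342, 7) = -2394)
Mul(Add(-85364, 350037), Pow(Add(z, Function('f')(-364, -108)), -1)) = Mul(Add(-85364, 350037), Pow(Add(-2394, Mul(Rational(-1, 8), -108)), -1)) = Mul(264673, Pow(Add(-2394, Rational(27, 2)), -1)) = Mul(264673, Pow(Rational(-4761, 2), -1)) = Mul(264673, Rational(-2, 4761)) = Rational(-529346, 4761)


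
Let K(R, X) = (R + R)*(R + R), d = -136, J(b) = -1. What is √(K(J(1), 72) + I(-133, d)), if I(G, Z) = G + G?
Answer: I*√262 ≈ 16.186*I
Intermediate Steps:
K(R, X) = 4*R² (K(R, X) = (2*R)*(2*R) = 4*R²)
I(G, Z) = 2*G
√(K(J(1), 72) + I(-133, d)) = √(4*(-1)² + 2*(-133)) = √(4*1 - 266) = √(4 - 266) = √(-262) = I*√262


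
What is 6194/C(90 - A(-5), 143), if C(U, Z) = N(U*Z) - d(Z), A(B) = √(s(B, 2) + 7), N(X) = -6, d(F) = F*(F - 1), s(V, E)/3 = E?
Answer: -3097/10156 ≈ -0.30494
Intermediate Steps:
s(V, E) = 3*E
d(F) = F*(-1 + F)
A(B) = √13 (A(B) = √(3*2 + 7) = √(6 + 7) = √13)
C(U, Z) = -6 - Z*(-1 + Z)
6194/C(90 - A(-5), 143) = 6194/(-6 + 143 - 1*143²) = 6194/(-6 + 143 - 1*20449) = 6194/(-6 + 143 - 20449) = 6194/(-20312) = 6194*(-1/20312) = -3097/10156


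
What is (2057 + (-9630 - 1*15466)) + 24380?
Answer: 1341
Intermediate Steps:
(2057 + (-9630 - 1*15466)) + 24380 = (2057 + (-9630 - 15466)) + 24380 = (2057 - 25096) + 24380 = -23039 + 24380 = 1341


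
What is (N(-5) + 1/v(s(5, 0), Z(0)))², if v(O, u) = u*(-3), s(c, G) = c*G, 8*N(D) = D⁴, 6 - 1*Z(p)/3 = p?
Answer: 284630641/46656 ≈ 6100.6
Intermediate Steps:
Z(p) = 18 - 3*p
N(D) = D⁴/8
s(c, G) = G*c
v(O, u) = -3*u
(N(-5) + 1/v(s(5, 0), Z(0)))² = ((⅛)*(-5)⁴ + 1/(-3*(18 - 3*0)))² = ((⅛)*625 + 1/(-3*(18 + 0)))² = (625/8 + 1/(-3*18))² = (625/8 + 1/(-54))² = (625/8 - 1/54)² = (16871/216)² = 284630641/46656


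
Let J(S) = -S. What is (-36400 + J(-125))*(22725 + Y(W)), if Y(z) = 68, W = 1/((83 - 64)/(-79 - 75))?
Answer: -826816075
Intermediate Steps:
W = -154/19 (W = 1/(19/(-154)) = 1/(19*(-1/154)) = 1/(-19/154) = -154/19 ≈ -8.1053)
(-36400 + J(-125))*(22725 + Y(W)) = (-36400 - 1*(-125))*(22725 + 68) = (-36400 + 125)*22793 = -36275*22793 = -826816075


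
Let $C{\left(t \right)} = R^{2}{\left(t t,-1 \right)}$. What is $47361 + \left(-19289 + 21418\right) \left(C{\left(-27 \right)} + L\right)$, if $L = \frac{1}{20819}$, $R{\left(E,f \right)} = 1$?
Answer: $\frac{1030334439}{20819} \approx 49490.0$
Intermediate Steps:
$L = \frac{1}{20819} \approx 4.8033 \cdot 10^{-5}$
$C{\left(t \right)} = 1$ ($C{\left(t \right)} = 1^{2} = 1$)
$47361 + \left(-19289 + 21418\right) \left(C{\left(-27 \right)} + L\right) = 47361 + \left(-19289 + 21418\right) \left(1 + \frac{1}{20819}\right) = 47361 + 2129 \cdot \frac{20820}{20819} = 47361 + \frac{44325780}{20819} = \frac{1030334439}{20819}$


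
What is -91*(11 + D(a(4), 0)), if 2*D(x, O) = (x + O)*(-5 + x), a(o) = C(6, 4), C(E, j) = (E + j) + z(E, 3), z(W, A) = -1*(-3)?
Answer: -5733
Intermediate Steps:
z(W, A) = 3
C(E, j) = 3 + E + j (C(E, j) = (E + j) + 3 = 3 + E + j)
a(o) = 13 (a(o) = 3 + 6 + 4 = 13)
D(x, O) = (-5 + x)*(O + x)/2 (D(x, O) = ((x + O)*(-5 + x))/2 = ((O + x)*(-5 + x))/2 = ((-5 + x)*(O + x))/2 = (-5 + x)*(O + x)/2)
-91*(11 + D(a(4), 0)) = -91*(11 + ((½)*13² - 5/2*0 - 5/2*13 + (½)*0*13)) = -91*(11 + ((½)*169 + 0 - 65/2 + 0)) = -91*(11 + (169/2 + 0 - 65/2 + 0)) = -91*(11 + 52) = -91*63 = -5733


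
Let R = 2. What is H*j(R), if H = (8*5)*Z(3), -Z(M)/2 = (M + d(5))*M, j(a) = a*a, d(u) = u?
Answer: -7680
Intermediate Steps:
j(a) = a²
Z(M) = -2*M*(5 + M) (Z(M) = -2*(M + 5)*M = -2*(5 + M)*M = -2*M*(5 + M))
H = -1920 (H = (8*5)*(-2*3*(5 + 3)) = 40*(-2*3*8) = 40*(-48) = -1920)
H*j(R) = -1920*2² = -1920*4 = -7680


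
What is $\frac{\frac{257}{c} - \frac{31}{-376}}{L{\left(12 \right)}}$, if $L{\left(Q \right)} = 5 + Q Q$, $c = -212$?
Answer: $- \frac{22515}{2969272} \approx -0.0075827$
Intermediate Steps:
$L{\left(Q \right)} = 5 + Q^{2}$
$\frac{\frac{257}{c} - \frac{31}{-376}}{L{\left(12 \right)}} = \frac{\frac{257}{-212} - \frac{31}{-376}}{5 + 12^{2}} = \frac{257 \left(- \frac{1}{212}\right) - - \frac{31}{376}}{5 + 144} = \frac{- \frac{257}{212} + \frac{31}{376}}{149} = \left(- \frac{22515}{19928}\right) \frac{1}{149} = - \frac{22515}{2969272}$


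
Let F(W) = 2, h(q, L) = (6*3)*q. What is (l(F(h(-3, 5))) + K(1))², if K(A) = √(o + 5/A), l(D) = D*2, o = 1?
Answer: (4 + √6)² ≈ 41.596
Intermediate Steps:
h(q, L) = 18*q
l(D) = 2*D
K(A) = √(1 + 5/A)
(l(F(h(-3, 5))) + K(1))² = (2*2 + √((5 + 1)/1))² = (4 + √(1*6))² = (4 + √6)²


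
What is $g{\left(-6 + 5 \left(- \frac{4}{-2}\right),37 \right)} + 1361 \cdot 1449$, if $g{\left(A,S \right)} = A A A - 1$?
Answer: $1972152$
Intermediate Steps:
$g{\left(A,S \right)} = -1 + A^{3}$ ($g{\left(A,S \right)} = A A^{2} - 1 = A^{3} - 1 = -1 + A^{3}$)
$g{\left(-6 + 5 \left(- \frac{4}{-2}\right),37 \right)} + 1361 \cdot 1449 = \left(-1 + \left(-6 + 5 \left(- \frac{4}{-2}\right)\right)^{3}\right) + 1361 \cdot 1449 = \left(-1 + \left(-6 + 5 \left(\left(-4\right) \left(- \frac{1}{2}\right)\right)\right)^{3}\right) + 1972089 = \left(-1 + \left(-6 + 5 \cdot 2\right)^{3}\right) + 1972089 = \left(-1 + \left(-6 + 10\right)^{3}\right) + 1972089 = \left(-1 + 4^{3}\right) + 1972089 = \left(-1 + 64\right) + 1972089 = 63 + 1972089 = 1972152$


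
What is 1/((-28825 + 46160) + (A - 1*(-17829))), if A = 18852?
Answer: 1/54016 ≈ 1.8513e-5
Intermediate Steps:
1/((-28825 + 46160) + (A - 1*(-17829))) = 1/((-28825 + 46160) + (18852 - 1*(-17829))) = 1/(17335 + (18852 + 17829)) = 1/(17335 + 36681) = 1/54016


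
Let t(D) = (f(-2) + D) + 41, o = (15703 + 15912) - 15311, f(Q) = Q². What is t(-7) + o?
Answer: 16342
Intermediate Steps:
o = 16304 (o = 31615 - 15311 = 16304)
t(D) = 45 + D (t(D) = ((-2)² + D) + 41 = (4 + D) + 41 = 45 + D)
t(-7) + o = (45 - 7) + 16304 = 38 + 16304 = 16342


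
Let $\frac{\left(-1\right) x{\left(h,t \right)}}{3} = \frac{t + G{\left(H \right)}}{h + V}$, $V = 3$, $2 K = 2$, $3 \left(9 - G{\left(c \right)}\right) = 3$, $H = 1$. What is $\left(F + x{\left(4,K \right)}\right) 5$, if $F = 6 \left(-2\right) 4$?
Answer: $- \frac{1815}{7} \approx -259.29$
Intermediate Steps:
$G{\left(c \right)} = 8$ ($G{\left(c \right)} = 9 - 1 = 8$)
$K = 1$ ($K = \frac{1}{2} \cdot 2 = 1$)
$x{\left(h,t \right)} = - \frac{3 \left(8 + t\right)}{3 + h}$ ($x{\left(h,t \right)} = - 3 \frac{t + 8}{h + 3} = - 3 \frac{8 + t}{3 + h} = - \frac{3 \left(8 + t\right)}{3 + h}$)
$F = -48$ ($F = \left(-12\right) 4 = -48$)
$\left(F + x{\left(4,K \right)}\right) 5 = \left(-48 + \frac{3 \left(-8 - 1\right)}{3 + 4}\right) 5 = \left(-48 + \frac{3 \left(-8 - 1\right)}{7}\right) 5 = \left(-48 + 3 \cdot \frac{1}{7} \left(-9\right)\right) 5 = \left(-48 - \frac{27}{7}\right) 5 = \left(- \frac{363}{7}\right) 5 = - \frac{1815}{7}$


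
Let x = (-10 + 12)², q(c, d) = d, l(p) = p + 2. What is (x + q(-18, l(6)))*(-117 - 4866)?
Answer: -59796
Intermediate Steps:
l(p) = 2 + p
x = 4 (x = 2² = 4)
(x + q(-18, l(6)))*(-117 - 4866) = (4 + (2 + 6))*(-117 - 4866) = (4 + 8)*(-4983) = 12*(-4983) = -59796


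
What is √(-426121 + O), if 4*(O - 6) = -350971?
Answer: I*√2055431/2 ≈ 716.84*I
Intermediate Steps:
O = -350947/4 (O = 6 + (¼)*(-350971) = 6 - 350971/4 = -350947/4 ≈ -87737.)
√(-426121 + O) = √(-426121 - 350947/4) = √(-2055431/4) = I*√2055431/2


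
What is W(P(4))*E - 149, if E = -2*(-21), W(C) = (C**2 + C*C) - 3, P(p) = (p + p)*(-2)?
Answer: 21229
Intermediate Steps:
P(p) = -4*p (P(p) = (2*p)*(-2) = -4*p)
W(C) = -3 + 2*C**2 (W(C) = (C**2 + C**2) - 3 = 2*C**2 - 3 = -3 + 2*C**2)
E = 42
W(P(4))*E - 149 = (-3 + 2*(-4*4)**2)*42 - 149 = (-3 + 2*(-16)**2)*42 - 149 = (-3 + 2*256)*42 - 149 = (-3 + 512)*42 - 149 = 509*42 - 149 = 21378 - 149 = 21229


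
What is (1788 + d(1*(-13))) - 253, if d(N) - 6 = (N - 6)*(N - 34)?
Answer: 2434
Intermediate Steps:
d(N) = 6 + (-34 + N)*(-6 + N) (d(N) = 6 + (N - 6)*(N - 34) = 6 + (-6 + N)*(-34 + N) = 6 + (-34 + N)*(-6 + N))
(1788 + d(1*(-13))) - 253 = (1788 + (210 + (1*(-13))² - 40*(-13))) - 253 = (1788 + (210 + (-13)² - 40*(-13))) - 253 = (1788 + (210 + 169 + 520)) - 253 = (1788 + 899) - 253 = 2687 - 253 = 2434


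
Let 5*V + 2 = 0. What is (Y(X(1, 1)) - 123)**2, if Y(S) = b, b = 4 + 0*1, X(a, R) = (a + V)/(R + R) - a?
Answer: 14161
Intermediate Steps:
V = -2/5 (V = -2/5 + (1/5)*0 = -2/5 + 0 = -2/5 ≈ -0.40000)
X(a, R) = -a + (-2/5 + a)/(2*R) (X(a, R) = (a - 2/5)/(R + R) - a = (-2/5 + a)/((2*R)) - a = (-2/5 + a)*(1/(2*R)) - a = (-2/5 + a)/(2*R) - a = -a + (-2/5 + a)/(2*R))
b = 4 (b = 4 + 0 = 4)
Y(S) = 4
(Y(X(1, 1)) - 123)**2 = (4 - 123)**2 = (-119)**2 = 14161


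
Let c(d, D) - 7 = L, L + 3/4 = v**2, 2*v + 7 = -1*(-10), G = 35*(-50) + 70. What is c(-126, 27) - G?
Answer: 3377/2 ≈ 1688.5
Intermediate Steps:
G = -1680 (G = -1750 + 70 = -1680)
v = 3/2 (v = -7/2 + (-1*(-10))/2 = -7/2 + (1/2)*10 = -7/2 + 5 = 3/2 ≈ 1.5000)
L = 3/2 (L = -3/4 + (3/2)**2 = -3/4 + 9/4 = 3/2 ≈ 1.5000)
c(d, D) = 17/2 (c(d, D) = 7 + 3/2 = 17/2)
c(-126, 27) - G = 17/2 - 1*(-1680) = 17/2 + 1680 = 3377/2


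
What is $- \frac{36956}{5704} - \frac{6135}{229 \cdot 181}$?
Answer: $- \frac{391695821}{59106274} \approx -6.627$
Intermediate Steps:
$- \frac{36956}{5704} - \frac{6135}{229 \cdot 181} = \left(-36956\right) \frac{1}{5704} - \frac{6135}{41449} = - \frac{9239}{1426} - \frac{6135}{41449} = - \frac{391695821}{59106274}$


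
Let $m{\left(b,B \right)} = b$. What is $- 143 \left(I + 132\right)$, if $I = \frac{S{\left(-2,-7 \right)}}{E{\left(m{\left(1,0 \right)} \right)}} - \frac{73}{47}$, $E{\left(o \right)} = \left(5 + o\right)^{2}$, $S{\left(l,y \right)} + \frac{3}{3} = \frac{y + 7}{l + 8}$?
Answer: $- \frac{31555667}{1692} \approx -18650.0$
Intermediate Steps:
$S{\left(l,y \right)} = -1 + \frac{7 + y}{8 + l}$ ($S{\left(l,y \right)} = -1 + \frac{y + 7}{l + 8} = -1 + \frac{7 + y}{8 + l}$)
$I = - \frac{2675}{1692}$ ($I = \frac{\frac{1}{8 - 2} \left(-1 - 7 - -2\right)}{\left(5 + 1\right)^{2}} - \frac{73}{47} = \frac{\frac{1}{6} \left(-1 - 7 + 2\right)}{6^{2}} - \frac{73}{47} = \frac{\frac{1}{6} \left(-6\right)}{36} - \frac{73}{47} = \left(-1\right) \frac{1}{36} - \frac{73}{47} = - \frac{1}{36} - \frac{73}{47} = - \frac{2675}{1692} \approx -1.581$)
$- 143 \left(I + 132\right) = - 143 \left(- \frac{2675}{1692} + 132\right) = \left(-143\right) \frac{220669}{1692} = - \frac{31555667}{1692}$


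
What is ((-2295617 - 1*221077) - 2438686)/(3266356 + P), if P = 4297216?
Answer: -1238845/1890893 ≈ -0.65516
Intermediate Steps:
((-2295617 - 1*221077) - 2438686)/(3266356 + P) = ((-2295617 - 1*221077) - 2438686)/(3266356 + 4297216) = ((-2295617 - 221077) - 2438686)/7563572 = (-2516694 - 2438686)*(1/7563572) = -4955380*1/7563572 = -1238845/1890893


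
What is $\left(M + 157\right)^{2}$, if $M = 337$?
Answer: $244036$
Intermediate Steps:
$\left(M + 157\right)^{2} = \left(337 + 157\right)^{2} = 494^{2} = 244036$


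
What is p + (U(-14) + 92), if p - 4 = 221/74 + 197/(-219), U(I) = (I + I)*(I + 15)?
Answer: 1135829/16206 ≈ 70.087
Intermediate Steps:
U(I) = 2*I*(15 + I) (U(I) = (2*I)*(15 + I) = 2*I*(15 + I))
p = 98645/16206 (p = 4 + (221/74 + 197/(-219)) = 4 + (221*(1/74) + 197*(-1/219)) = 4 + (221/74 - 197/219) = 4 + 33821/16206 = 98645/16206 ≈ 6.0869)
p + (U(-14) + 92) = 98645/16206 + (2*(-14)*(15 - 14) + 92) = 98645/16206 + (2*(-14)*1 + 92) = 98645/16206 + (-28 + 92) = 98645/16206 + 64 = 1135829/16206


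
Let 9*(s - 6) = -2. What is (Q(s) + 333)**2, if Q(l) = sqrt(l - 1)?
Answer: (999 + sqrt(43))**2/9 ≈ 1.1235e+5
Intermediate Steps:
s = 52/9 (s = 6 + (1/9)*(-2) = 6 - 2/9 = 52/9 ≈ 5.7778)
Q(l) = sqrt(-1 + l)
(Q(s) + 333)**2 = (sqrt(-1 + 52/9) + 333)**2 = (sqrt(43/9) + 333)**2 = (sqrt(43)/3 + 333)**2 = (333 + sqrt(43)/3)**2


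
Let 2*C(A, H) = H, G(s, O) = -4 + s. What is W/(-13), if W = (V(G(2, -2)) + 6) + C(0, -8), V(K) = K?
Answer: 0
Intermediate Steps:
C(A, H) = H/2
W = 0 (W = ((-4 + 2) + 6) + (1/2)*(-8) = (-2 + 6) - 4 = 4 - 4 = 0)
W/(-13) = 0/(-13) = 0*(-1/13) = 0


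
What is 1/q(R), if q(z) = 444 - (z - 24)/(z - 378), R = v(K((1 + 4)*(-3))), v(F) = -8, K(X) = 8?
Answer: 193/85676 ≈ 0.0022527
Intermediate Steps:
R = -8
q(z) = 444 - (-24 + z)/(-378 + z)
1/q(R) = 1/((-167808 + 443*(-8))/(-378 - 8)) = 1/((-167808 - 3544)/(-386)) = 1/(-1/386*(-171352)) = 1/(85676/193) = 193/85676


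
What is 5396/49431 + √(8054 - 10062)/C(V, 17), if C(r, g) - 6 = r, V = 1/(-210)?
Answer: 5396/49431 + 420*I*√502/1259 ≈ 0.10916 + 7.4744*I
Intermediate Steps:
V = -1/210 ≈ -0.0047619
C(r, g) = 6 + r
5396/49431 + √(8054 - 10062)/C(V, 17) = 5396/49431 + √(8054 - 10062)/(6 - 1/210) = 5396*(1/49431) + √(-2008)/(1259/210) = 5396/49431 + (2*I*√502)*(210/1259) = 5396/49431 + 420*I*√502/1259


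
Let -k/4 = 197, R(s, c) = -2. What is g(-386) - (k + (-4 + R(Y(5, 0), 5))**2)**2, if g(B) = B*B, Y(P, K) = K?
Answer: -416508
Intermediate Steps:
k = -788 (k = -4*197 = -788)
g(B) = B**2
g(-386) - (k + (-4 + R(Y(5, 0), 5))**2)**2 = (-386)**2 - (-788 + (-4 - 2)**2)**2 = 148996 - (-788 + (-6)**2)**2 = 148996 - (-788 + 36)**2 = 148996 - 1*(-752)**2 = 148996 - 1*565504 = 148996 - 565504 = -416508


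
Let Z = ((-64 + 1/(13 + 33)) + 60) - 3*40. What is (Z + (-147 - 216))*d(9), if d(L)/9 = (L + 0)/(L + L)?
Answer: -201609/92 ≈ -2191.4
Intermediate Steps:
d(L) = 9/2 (d(L) = 9*((L + 0)/(L + L)) = 9*(L/((2*L))) = 9*(L*(1/(2*L))) = 9*(½) = 9/2)
Z = -5703/46 (Z = ((-64 + 1/46) + 60) - 120 = (-2943/46 + 60) - 120 = -183/46 - 120 = -5703/46 ≈ -123.98)
(Z + (-147 - 216))*d(9) = (-5703/46 + (-147 - 216))*(9/2) = (-5703/46 - 363)*(9/2) = -22401/46*9/2 = -201609/92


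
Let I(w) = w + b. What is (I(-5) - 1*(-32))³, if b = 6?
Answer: 35937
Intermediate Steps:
I(w) = 6 + w (I(w) = w + 6 = 6 + w)
(I(-5) - 1*(-32))³ = ((6 - 5) - 1*(-32))³ = (1 + 32)³ = 33³ = 35937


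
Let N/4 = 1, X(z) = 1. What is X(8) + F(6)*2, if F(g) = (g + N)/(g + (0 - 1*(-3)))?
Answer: 29/9 ≈ 3.2222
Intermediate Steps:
N = 4 (N = 4*1 = 4)
F(g) = (4 + g)/(3 + g) (F(g) = (g + 4)/(g + (0 - 1*(-3))) = (4 + g)/(g + (0 + 3)) = (4 + g)/(g + 3) = (4 + g)/(3 + g))
X(8) + F(6)*2 = 1 + ((4 + 6)/(3 + 6))*2 = 1 + (10/9)*2 = 1 + 20/9 = 29/9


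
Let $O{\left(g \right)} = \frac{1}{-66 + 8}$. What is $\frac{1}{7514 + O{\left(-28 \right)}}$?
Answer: $\frac{58}{435811} \approx 0.00013309$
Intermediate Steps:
$O{\left(g \right)} = - \frac{1}{58}$ ($O{\left(g \right)} = \frac{1}{-58} = - \frac{1}{58}$)
$\frac{1}{7514 + O{\left(-28 \right)}} = \frac{1}{7514 - \frac{1}{58}} = \frac{1}{\frac{435811}{58}} = \frac{58}{435811}$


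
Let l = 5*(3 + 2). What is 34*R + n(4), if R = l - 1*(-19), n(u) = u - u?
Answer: 1496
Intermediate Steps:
n(u) = 0
l = 25 (l = 5*5 = 25)
R = 44 (R = 25 - 1*(-19) = 25 + 19 = 44)
34*R + n(4) = 34*44 + 0 = 1496 + 0 = 1496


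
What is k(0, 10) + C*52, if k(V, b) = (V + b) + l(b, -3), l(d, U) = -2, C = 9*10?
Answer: 4688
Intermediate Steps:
C = 90
k(V, b) = -2 + V + b (k(V, b) = (V + b) - 2 = -2 + V + b)
k(0, 10) + C*52 = (-2 + 0 + 10) + 90*52 = 8 + 4680 = 4688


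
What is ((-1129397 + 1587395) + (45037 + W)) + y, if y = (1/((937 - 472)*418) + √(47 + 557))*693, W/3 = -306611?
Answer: -2454940199/5890 + 1386*√151 ≈ -3.9977e+5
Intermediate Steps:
W = -919833 (W = 3*(-306611) = -919833)
y = 21/5890 + 1386*√151 (y = ((1/418)/465 + √604)*693 = ((1/465)*(1/418) + 2*√151)*693 = (1/194370 + 2*√151)*693 = 21/5890 + 1386*√151 ≈ 17031.)
((-1129397 + 1587395) + (45037 + W)) + y = ((-1129397 + 1587395) + (45037 - 919833)) + (21/5890 + 1386*√151) = (457998 - 874796) + (21/5890 + 1386*√151) = -416798 + (21/5890 + 1386*√151) = -2454940199/5890 + 1386*√151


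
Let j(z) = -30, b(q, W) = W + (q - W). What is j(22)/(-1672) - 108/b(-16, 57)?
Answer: 2829/418 ≈ 6.7679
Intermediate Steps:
b(q, W) = q
j(22)/(-1672) - 108/b(-16, 57) = -30/(-1672) - 108/(-16) = -30*(-1/1672) - 108*(-1/16) = 15/836 + 27/4 = 2829/418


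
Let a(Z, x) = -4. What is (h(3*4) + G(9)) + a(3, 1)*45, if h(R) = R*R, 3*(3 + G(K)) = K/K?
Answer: -116/3 ≈ -38.667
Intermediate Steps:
G(K) = -8/3 (G(K) = -3 + (K/K)/3 = -3 + (⅓)*1 = -3 + ⅓ = -8/3)
h(R) = R²
(h(3*4) + G(9)) + a(3, 1)*45 = ((3*4)² - 8/3) - 4*45 = (12² - 8/3) - 180 = (144 - 8/3) - 180 = 424/3 - 180 = -116/3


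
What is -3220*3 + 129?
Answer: -9531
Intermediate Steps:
-3220*3 + 129 = -140*69 + 129 = -9660 + 129 = -9531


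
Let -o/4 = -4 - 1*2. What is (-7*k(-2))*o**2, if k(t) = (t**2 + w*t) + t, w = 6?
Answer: 40320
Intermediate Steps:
o = 24 (o = -4*(-4 - 1*2) = -4*(-4 - 2) = -4*(-6) = 24)
k(t) = t**2 + 7*t (k(t) = (t**2 + 6*t) + t = t**2 + 7*t)
(-7*k(-2))*o**2 = -(-14)*(7 - 2)*24**2 = -(-14)*5*576 = -7*(-10)*576 = 70*576 = 40320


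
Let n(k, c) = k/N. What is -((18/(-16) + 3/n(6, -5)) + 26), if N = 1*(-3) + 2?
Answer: -195/8 ≈ -24.375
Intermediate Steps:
N = -1 (N = -3 + 2 = -1)
n(k, c) = -k (n(k, c) = k/(-1) = k*(-1) = -k)
-((18/(-16) + 3/n(6, -5)) + 26) = -((18/(-16) + 3/((-1*6))) + 26) = -((18*(-1/16) + 3/(-6)) + 26) = -((-9/8 + 3*(-⅙)) + 26) = -((-9/8 - ½) + 26) = -(-13/8 + 26) = -1*195/8 = -195/8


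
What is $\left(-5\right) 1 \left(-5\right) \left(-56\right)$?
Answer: $-1400$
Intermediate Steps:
$\left(-5\right) 1 \left(-5\right) \left(-56\right) = \left(-5\right) \left(-5\right) \left(-56\right) = 25 \left(-56\right) = -1400$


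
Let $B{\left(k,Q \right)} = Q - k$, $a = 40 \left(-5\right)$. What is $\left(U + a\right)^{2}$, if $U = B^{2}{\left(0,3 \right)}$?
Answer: $36481$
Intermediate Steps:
$a = -200$
$U = 9$ ($U = \left(3 - 0\right)^{2} = \left(3 + 0\right)^{2} = 3^{2} = 9$)
$\left(U + a\right)^{2} = \left(9 - 200\right)^{2} = \left(-191\right)^{2} = 36481$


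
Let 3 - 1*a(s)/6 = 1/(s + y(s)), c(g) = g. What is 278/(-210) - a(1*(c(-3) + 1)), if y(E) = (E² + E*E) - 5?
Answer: -1399/105 ≈ -13.324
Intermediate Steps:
y(E) = -5 + 2*E² (y(E) = (E² + E²) - 5 = 2*E² - 5 = -5 + 2*E²)
a(s) = 18 - 6/(-5 + s + 2*s²) (a(s) = 18 - 6/(s + (-5 + 2*s²)) = 18 - 6/(-5 + s + 2*s²))
278/(-210) - a(1*(c(-3) + 1)) = 278/(-210) - 6*(-16 + 3*(1*(-3 + 1)) + 6*(1*(-3 + 1))²)/(-5 + 1*(-3 + 1) + 2*(1*(-3 + 1))²) = 278*(-1/210) - 6*(-16 + 3*(1*(-2)) + 6*(1*(-2))²)/(-5 + 1*(-2) + 2*(1*(-2))²) = -139/105 - 6*(-16 + 3*(-2) + 6*(-2)²)/(-5 - 2 + 2*(-2)²) = -139/105 - 6*(-16 - 6 + 6*4)/(-5 - 2 + 2*4) = -139/105 - 6*(-16 - 6 + 24)/(-5 - 2 + 8) = -139/105 - 6*2/1 = -139/105 - 6*2 = -139/105 - 1*12 = -139/105 - 12 = -1399/105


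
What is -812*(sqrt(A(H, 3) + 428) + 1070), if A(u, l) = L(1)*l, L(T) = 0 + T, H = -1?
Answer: -868840 - 812*sqrt(431) ≈ -8.8570e+5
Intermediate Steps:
L(T) = T
A(u, l) = l (A(u, l) = 1*l = l)
-812*(sqrt(A(H, 3) + 428) + 1070) = -812*(sqrt(3 + 428) + 1070) = -812*(sqrt(431) + 1070) = -812*(1070 + sqrt(431)) = -868840 - 812*sqrt(431)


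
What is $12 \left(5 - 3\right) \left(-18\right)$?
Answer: $-432$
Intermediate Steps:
$12 \left(5 - 3\right) \left(-18\right) = 12 \cdot 2 \left(-18\right) = 24 \left(-18\right) = -432$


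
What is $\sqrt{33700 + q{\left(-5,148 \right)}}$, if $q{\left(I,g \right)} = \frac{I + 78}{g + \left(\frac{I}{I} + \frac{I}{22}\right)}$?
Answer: $\frac{\sqrt{361017483738}}{3273} \approx 183.58$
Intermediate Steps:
$q{\left(I,g \right)} = \frac{78 + I}{1 + g + \frac{I}{22}}$ ($q{\left(I,g \right)} = \frac{78 + I}{g + \left(1 + I \frac{1}{22}\right)} = \frac{78 + I}{g + \left(1 + \frac{I}{22}\right)} = \frac{78 + I}{1 + g + \frac{I}{22}}$)
$\sqrt{33700 + q{\left(-5,148 \right)}} = \sqrt{33700 + \frac{22 \left(78 - 5\right)}{22 - 5 + 22 \cdot 148}} = \sqrt{33700 + 22 \frac{1}{22 - 5 + 3256} \cdot 73} = \sqrt{33700 + 22 \cdot \frac{1}{3273} \cdot 73} = \sqrt{33700 + \frac{1606}{3273}} = \sqrt{\frac{110301706}{3273}} = \frac{\sqrt{361017483738}}{3273}$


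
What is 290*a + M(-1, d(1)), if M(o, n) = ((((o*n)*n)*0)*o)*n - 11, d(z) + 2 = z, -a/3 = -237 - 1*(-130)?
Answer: 93079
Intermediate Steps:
a = 321 (a = -3*(-237 - 1*(-130)) = -3*(-237 + 130) = -3*(-107) = 321)
d(z) = -2 + z
M(o, n) = -11 (M(o, n) = ((((n*o)*n)*0)*o)*n - 11 = (((o*n**2)*0)*o)*n - 11 = (0*o)*n - 11 = 0*n - 11 = 0 - 11 = -11)
290*a + M(-1, d(1)) = 290*321 - 11 = 93090 - 11 = 93079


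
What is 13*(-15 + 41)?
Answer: 338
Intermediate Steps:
13*(-15 + 41) = 13*26 = 338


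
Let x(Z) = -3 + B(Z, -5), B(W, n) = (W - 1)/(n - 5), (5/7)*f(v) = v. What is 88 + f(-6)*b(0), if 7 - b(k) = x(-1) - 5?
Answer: -908/25 ≈ -36.320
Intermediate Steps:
f(v) = 7*v/5
B(W, n) = (-1 + W)/(-5 + n)
x(Z) = -29/10 - Z/10 (x(Z) = -3 + (-1 + Z)/(-5 - 5) = -3 + (-1 + Z)/(-10) = -3 - (-1 + Z)/10 = -3 + (⅒ - Z/10) = -29/10 - Z/10)
b(k) = 74/5 (b(k) = 7 - ((-29/10 - ⅒*(-1)) - 5) = 7 - ((-29/10 + ⅒) - 5) = 7 - (-14/5 - 5) = 7 - 1*(-39/5) = 7 + 39/5 = 74/5)
88 + f(-6)*b(0) = 88 + ((7/5)*(-6))*(74/5) = 88 - 42/5*74/5 = 88 - 3108/25 = -908/25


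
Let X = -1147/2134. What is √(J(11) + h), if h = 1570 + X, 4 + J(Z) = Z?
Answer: √7179140914/2134 ≈ 39.705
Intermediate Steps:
J(Z) = -4 + Z
X = -1147/2134 (X = -1147*1/2134 = -1147/2134 ≈ -0.53749)
h = 3349233/2134 (h = 1570 - 1147/2134 = 3349233/2134 ≈ 1569.5)
√(J(11) + h) = √((-4 + 11) + 3349233/2134) = √(7 + 3349233/2134) = √(3364171/2134) = √7179140914/2134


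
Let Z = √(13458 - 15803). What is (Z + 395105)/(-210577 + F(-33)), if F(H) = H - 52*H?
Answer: -395105/208894 - I*√2345/208894 ≈ -1.8914 - 0.00023182*I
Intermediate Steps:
Z = I*√2345 (Z = √(-2345) = I*√2345 ≈ 48.425*I)
F(H) = -51*H (F(H) = H - 52*H = -51*H)
(Z + 395105)/(-210577 + F(-33)) = (I*√2345 + 395105)/(-210577 - 51*(-33)) = (395105 + I*√2345)/(-210577 + 1683) = (395105 + I*√2345)/(-208894) = (395105 + I*√2345)*(-1/208894) = -395105/208894 - I*√2345/208894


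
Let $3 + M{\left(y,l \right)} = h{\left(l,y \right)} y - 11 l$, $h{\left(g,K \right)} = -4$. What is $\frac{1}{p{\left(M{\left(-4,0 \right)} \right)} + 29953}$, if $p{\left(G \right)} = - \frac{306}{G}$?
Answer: $\frac{13}{389083} \approx 3.3412 \cdot 10^{-5}$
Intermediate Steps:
$M{\left(y,l \right)} = -3 - 11 l - 4 y$ ($M{\left(y,l \right)} = -3 - \left(4 y + 11 l\right) = -3 - 11 l - 4 y$)
$\frac{1}{p{\left(M{\left(-4,0 \right)} \right)} + 29953} = \frac{1}{- \frac{306}{-3 - 0 - -16} + 29953} = \frac{1}{- \frac{306}{-3 + 0 + 16} + 29953} = \frac{1}{- \frac{306}{13} + 29953} = \frac{1}{\frac{389083}{13}} = \frac{13}{389083}$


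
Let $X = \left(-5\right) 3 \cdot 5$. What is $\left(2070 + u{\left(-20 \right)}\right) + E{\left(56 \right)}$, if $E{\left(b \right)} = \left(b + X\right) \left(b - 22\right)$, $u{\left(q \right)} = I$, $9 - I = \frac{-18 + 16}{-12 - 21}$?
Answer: $\frac{47287}{33} \approx 1432.9$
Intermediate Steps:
$I = \frac{295}{33}$ ($I = 9 - \frac{-18 + 16}{-12 - 21} = 9 - - \frac{2}{-33} = 9 - \left(-2\right) \left(- \frac{1}{33}\right) = 9 - \frac{2}{33} = \frac{295}{33} \approx 8.9394$)
$X = -75$ ($X = \left(-15\right) 5 = -75$)
$u{\left(q \right)} = \frac{295}{33}$
$E{\left(b \right)} = \left(-75 + b\right) \left(-22 + b\right)$ ($E{\left(b \right)} = \left(b - 75\right) \left(b - 22\right) = \left(-75 + b\right) \left(-22 + b\right)$)
$\left(2070 + u{\left(-20 \right)}\right) + E{\left(56 \right)} = \left(2070 + \frac{295}{33}\right) + \left(1650 + 56^{2} - 5432\right) = \frac{68605}{33} + \left(1650 + 3136 - 5432\right) = \frac{68605}{33} - 646 = \frac{47287}{33}$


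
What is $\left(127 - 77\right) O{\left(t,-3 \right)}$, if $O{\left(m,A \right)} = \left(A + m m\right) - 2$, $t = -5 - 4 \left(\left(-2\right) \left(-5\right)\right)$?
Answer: $101000$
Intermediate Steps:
$t = -45$ ($t = -5 - 40 = -45$)
$O{\left(m,A \right)} = -2 + A + m^{2}$ ($O{\left(m,A \right)} = \left(A + m^{2}\right) - 2 = -2 + A + m^{2}$)
$\left(127 - 77\right) O{\left(t,-3 \right)} = \left(127 - 77\right) \left(-2 - 3 + \left(-45\right)^{2}\right) = 50 \left(-2 - 3 + 2025\right) = 50 \cdot 2020 = 101000$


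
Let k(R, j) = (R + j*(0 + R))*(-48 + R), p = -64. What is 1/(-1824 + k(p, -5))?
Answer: -1/30496 ≈ -3.2791e-5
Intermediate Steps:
k(R, j) = (-48 + R)*(R + R*j) (k(R, j) = (R + j*R)*(-48 + R) = (R + R*j)*(-48 + R) = (-48 + R)*(R + R*j))
1/(-1824 + k(p, -5)) = 1/(-1824 - 64*(-48 - 64 - 48*(-5) - 64*(-5))) = 1/(-1824 - 64*(-48 - 64 + 240 + 320)) = 1/(-1824 - 64*448) = 1/(-1824 - 28672) = 1/(-30496) = -1/30496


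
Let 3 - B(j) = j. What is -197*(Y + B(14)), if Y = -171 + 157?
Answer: 4925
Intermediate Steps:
Y = -14
B(j) = 3 - j
-197*(Y + B(14)) = -197*(-14 + (3 - 1*14)) = -197*(-14 + (3 - 14)) = -197*(-14 - 11) = -197*(-25) = 4925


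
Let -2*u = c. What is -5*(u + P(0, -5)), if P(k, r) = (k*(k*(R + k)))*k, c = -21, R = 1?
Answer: -105/2 ≈ -52.500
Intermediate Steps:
u = 21/2 (u = -½*(-21) = 21/2 ≈ 10.500)
P(k, r) = k³*(1 + k) (P(k, r) = (k*(k*(1 + k)))*k = (k²*(1 + k))*k = k³*(1 + k))
-5*(u + P(0, -5)) = -5*(21/2 + 0³*(1 + 0)) = -5*(21/2 + 0*1) = -5*(21/2 + 0) = -5*21/2 = -105/2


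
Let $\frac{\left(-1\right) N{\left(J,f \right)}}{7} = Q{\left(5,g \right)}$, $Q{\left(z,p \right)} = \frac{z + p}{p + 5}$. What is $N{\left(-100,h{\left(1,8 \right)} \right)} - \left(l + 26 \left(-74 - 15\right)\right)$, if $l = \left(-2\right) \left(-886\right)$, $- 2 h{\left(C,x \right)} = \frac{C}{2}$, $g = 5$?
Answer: $535$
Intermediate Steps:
$Q{\left(z,p \right)} = \frac{p + z}{5 + p}$
$h{\left(C,x \right)} = - \frac{C}{4}$ ($h{\left(C,x \right)} = - \frac{C \frac{1}{2}}{2} = - \frac{\frac{1}{2} C}{2} = - \frac{C}{4}$)
$l = 1772$
$N{\left(J,f \right)} = -7$ ($N{\left(J,f \right)} = - 7 \frac{5 + 5}{5 + 5} = - 7 \cdot \frac{1}{10} \cdot 10 = \left(-7\right) 1 = -7$)
$N{\left(-100,h{\left(1,8 \right)} \right)} - \left(l + 26 \left(-74 - 15\right)\right) = -7 - \left(1772 + 26 \left(-74 - 15\right)\right) = -7 - \left(1772 + 26 \left(-89\right)\right) = -7 - \left(1772 - 2314\right) = -7 - -542 = -7 + 542 = 535$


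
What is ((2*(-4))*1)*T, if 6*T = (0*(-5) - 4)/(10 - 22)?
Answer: -4/9 ≈ -0.44444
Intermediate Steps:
T = 1/18 (T = ((0*(-5) - 4)/(10 - 22))/6 = ((0 - 4)/(-12))/6 = (-4*(-1/12))/6 = (1/6)*(1/3) = 1/18 ≈ 0.055556)
((2*(-4))*1)*T = ((2*(-4))*1)*(1/18) = -8*1*(1/18) = -8*1/18 = -4/9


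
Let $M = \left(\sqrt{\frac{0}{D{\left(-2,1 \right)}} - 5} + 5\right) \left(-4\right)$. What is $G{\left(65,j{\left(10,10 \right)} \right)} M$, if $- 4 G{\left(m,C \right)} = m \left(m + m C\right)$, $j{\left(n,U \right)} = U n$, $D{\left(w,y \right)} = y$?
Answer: $2133625 + 426725 i \sqrt{5} \approx 2.1336 \cdot 10^{6} + 9.5419 \cdot 10^{5} i$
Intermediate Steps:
$M = -20 - 4 i \sqrt{5}$ ($M = \left(\sqrt{\frac{0}{1} - 5} + 5\right) \left(-4\right) = \left(\sqrt{0 \cdot 1 - 5} + 5\right) \left(-4\right) = \left(\sqrt{0 - 5} + 5\right) \left(-4\right) = \left(\sqrt{-5} + 5\right) \left(-4\right) = \left(i \sqrt{5} + 5\right) \left(-4\right) = \left(5 + i \sqrt{5}\right) \left(-4\right) = -20 - 4 i \sqrt{5} \approx -20.0 - 8.9443 i$)
$G{\left(m,C \right)} = - \frac{m \left(m + C m\right)}{4}$ ($G{\left(m,C \right)} = - \frac{m \left(m + m C\right)}{4} = - \frac{m \left(m + C m\right)}{4}$)
$G{\left(65,j{\left(10,10 \right)} \right)} M = \frac{65^{2} \left(-1 - 10 \cdot 10\right)}{4} \left(-20 - 4 i \sqrt{5}\right) = \frac{1}{4} \cdot 4225 \left(-1 - 100\right) \left(-20 - 4 i \sqrt{5}\right) = \frac{1}{4} \cdot 4225 \left(-101\right) \left(-20 - 4 i \sqrt{5}\right) = - \frac{426725 \left(-20 - 4 i \sqrt{5}\right)}{4} = 2133625 + 426725 i \sqrt{5}$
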